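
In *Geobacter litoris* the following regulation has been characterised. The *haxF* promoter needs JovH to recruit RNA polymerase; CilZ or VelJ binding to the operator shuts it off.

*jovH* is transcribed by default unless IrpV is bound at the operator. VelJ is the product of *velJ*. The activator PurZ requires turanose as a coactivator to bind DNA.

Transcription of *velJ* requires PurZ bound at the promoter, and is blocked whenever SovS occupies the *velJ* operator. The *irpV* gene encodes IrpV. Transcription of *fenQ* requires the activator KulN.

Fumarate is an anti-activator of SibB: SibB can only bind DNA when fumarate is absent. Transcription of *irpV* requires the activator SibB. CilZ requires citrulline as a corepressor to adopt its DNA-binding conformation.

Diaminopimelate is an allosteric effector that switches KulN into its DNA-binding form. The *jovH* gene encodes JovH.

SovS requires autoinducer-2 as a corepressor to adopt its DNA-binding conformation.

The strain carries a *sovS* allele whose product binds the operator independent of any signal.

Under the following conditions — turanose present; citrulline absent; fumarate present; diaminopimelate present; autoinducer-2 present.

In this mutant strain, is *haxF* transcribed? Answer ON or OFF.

ON

Citrulline is absent, so CilZ is inactive.
Fumarate is present, so SibB is inactive.
Required activator SibB is absent, so *irpV* is not transcribed.
So IrpV is not produced.
With no repressor bound, *jovH* is transcribed.
So JovH is produced and active.
Turanose is present, so PurZ is active.
SovS is constitutively active in this strain.
With repressor SovS bound, *velJ* is not transcribed.
So VelJ is not produced.
No repressor is bound and JovH is active, so *haxF* is transcribed.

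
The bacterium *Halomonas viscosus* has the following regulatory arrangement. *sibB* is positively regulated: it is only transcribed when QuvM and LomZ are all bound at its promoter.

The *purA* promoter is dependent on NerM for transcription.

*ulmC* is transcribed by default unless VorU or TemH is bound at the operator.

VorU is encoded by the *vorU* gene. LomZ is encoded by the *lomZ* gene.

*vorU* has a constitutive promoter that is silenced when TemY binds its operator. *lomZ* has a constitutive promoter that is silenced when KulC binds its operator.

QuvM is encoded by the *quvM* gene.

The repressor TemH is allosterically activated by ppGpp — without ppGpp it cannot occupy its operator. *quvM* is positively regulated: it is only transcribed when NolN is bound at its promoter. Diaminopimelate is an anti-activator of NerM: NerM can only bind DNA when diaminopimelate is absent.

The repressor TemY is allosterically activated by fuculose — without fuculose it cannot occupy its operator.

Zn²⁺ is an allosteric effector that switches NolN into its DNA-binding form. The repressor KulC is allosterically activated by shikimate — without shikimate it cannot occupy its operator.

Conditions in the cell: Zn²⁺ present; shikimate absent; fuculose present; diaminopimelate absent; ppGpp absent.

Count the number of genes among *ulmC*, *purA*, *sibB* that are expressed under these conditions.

3

Fuculose is present, so TemY is active.
With repressor TemY bound, *vorU* is not transcribed.
So VorU is not produced.
ppGpp is absent, so TemH is inactive.
With no repressor bound, *ulmC* is transcribed.
→ *ulmC* is ON.
Diaminopimelate is absent, so NerM is active.
No repressor is bound and NerM is active, so *purA* is transcribed.
→ *purA* is ON.
Zn²⁺ is present, so NolN is active.
No repressor is bound and NolN is active, so *quvM* is transcribed.
So QuvM is produced and active.
Shikimate is absent, so KulC is inactive.
With no repressor bound, *lomZ* is transcribed.
So LomZ is produced and active.
No repressor is bound and QuvM and LomZ are active, so *sibB* is transcribed.
→ *sibB* is ON.
3 of the 3 genes are transcribed.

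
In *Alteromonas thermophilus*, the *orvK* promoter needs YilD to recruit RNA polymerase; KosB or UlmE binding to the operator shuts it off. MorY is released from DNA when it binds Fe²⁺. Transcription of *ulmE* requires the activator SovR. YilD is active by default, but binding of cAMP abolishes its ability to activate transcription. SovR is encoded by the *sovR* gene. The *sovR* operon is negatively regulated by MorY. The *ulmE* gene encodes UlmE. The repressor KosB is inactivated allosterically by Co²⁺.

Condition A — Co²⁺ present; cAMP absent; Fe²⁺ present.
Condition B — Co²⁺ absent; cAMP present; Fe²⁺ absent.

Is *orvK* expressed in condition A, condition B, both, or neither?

Condition A:
Co²⁺ is present, so KosB is inactive.
cAMP is absent, so YilD is active.
Fe²⁺ is present, so MorY is inactive.
With no repressor bound, *sovR* is transcribed.
So SovR is produced and active.
No repressor is bound and SovR is active, so *ulmE* is transcribed.
So UlmE is produced and active.
With repressor UlmE bound, *orvK* is not transcribed.
→ *orvK* is OFF in A.
Condition B:
Co²⁺ is absent, so KosB is active.
cAMP is present, so YilD is inactive.
Fe²⁺ is absent, so MorY is active.
With repressor MorY bound, *sovR* is not transcribed.
So SovR is not produced.
Required activator SovR is absent, so *ulmE* is not transcribed.
So UlmE is not produced.
With repressor KosB bound, *orvK* is not transcribed.
→ *orvK* is OFF in B.

neither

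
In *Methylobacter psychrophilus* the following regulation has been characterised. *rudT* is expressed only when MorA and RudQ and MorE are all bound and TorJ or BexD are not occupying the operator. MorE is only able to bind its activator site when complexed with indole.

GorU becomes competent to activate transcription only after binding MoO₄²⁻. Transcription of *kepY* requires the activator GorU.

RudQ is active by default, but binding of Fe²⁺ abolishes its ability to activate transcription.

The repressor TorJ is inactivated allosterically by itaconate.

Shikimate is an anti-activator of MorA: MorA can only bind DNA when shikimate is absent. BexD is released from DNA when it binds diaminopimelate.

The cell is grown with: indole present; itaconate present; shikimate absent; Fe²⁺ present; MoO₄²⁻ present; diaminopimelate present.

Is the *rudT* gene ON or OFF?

OFF

Itaconate is present, so TorJ is inactive.
Diaminopimelate is present, so BexD is inactive.
Shikimate is absent, so MorA is active.
Fe²⁺ is present, so RudQ is inactive.
Indole is present, so MorE is active.
Required activator RudQ is absent, so *rudT* is not transcribed.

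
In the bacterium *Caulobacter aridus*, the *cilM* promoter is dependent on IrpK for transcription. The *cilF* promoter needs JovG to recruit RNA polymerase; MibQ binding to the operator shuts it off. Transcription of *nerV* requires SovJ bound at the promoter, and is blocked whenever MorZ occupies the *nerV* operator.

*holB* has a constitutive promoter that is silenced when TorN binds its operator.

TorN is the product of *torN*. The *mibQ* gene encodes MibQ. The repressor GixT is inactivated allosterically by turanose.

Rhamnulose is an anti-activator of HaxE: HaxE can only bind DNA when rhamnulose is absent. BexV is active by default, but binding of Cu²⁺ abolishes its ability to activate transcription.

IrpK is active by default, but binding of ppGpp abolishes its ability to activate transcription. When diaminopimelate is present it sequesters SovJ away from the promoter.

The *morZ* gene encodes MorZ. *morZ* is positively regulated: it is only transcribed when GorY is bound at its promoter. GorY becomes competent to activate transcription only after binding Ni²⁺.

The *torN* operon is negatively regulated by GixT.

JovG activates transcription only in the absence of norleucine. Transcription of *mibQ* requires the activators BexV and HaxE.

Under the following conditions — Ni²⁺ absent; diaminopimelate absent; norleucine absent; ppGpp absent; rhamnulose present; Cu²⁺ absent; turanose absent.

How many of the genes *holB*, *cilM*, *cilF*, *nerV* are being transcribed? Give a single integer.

4

Turanose is absent, so GixT is active.
With repressor GixT bound, *torN* is not transcribed.
So TorN is not produced.
With no repressor bound, *holB* is transcribed.
→ *holB* is ON.
ppGpp is absent, so IrpK is active.
No repressor is bound and IrpK is active, so *cilM* is transcribed.
→ *cilM* is ON.
Norleucine is absent, so JovG is active.
Cu²⁺ is absent, so BexV is active.
Rhamnulose is present, so HaxE is inactive.
Required activator HaxE is absent, so *mibQ* is not transcribed.
So MibQ is not produced.
No repressor is bound and JovG is active, so *cilF* is transcribed.
→ *cilF* is ON.
Ni²⁺ is absent, so GorY is inactive.
Required activator GorY is absent, so *morZ* is not transcribed.
So MorZ is not produced.
Diaminopimelate is absent, so SovJ is active.
No repressor is bound and SovJ is active, so *nerV* is transcribed.
→ *nerV* is ON.
4 of the 4 genes are transcribed.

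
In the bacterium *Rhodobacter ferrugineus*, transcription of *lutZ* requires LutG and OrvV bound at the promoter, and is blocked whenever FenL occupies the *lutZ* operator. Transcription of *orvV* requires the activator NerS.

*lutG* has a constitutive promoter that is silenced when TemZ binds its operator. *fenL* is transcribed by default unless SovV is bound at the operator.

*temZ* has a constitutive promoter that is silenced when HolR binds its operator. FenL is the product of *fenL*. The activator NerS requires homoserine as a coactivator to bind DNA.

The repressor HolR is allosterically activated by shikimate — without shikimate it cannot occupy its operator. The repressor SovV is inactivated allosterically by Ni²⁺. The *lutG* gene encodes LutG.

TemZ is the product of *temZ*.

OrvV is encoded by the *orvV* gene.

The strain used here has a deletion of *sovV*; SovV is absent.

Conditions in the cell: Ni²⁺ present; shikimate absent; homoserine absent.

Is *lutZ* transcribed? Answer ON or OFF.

Shikimate is absent, so HolR is inactive.
With no repressor bound, *temZ* is transcribed.
So TemZ is produced and active.
With repressor TemZ bound, *lutG* is not transcribed.
So LutG is not produced.
Homoserine is absent, so NerS is inactive.
Required activator NerS is absent, so *orvV* is not transcribed.
So OrvV is not produced.
SovV is non-functional in this strain, so it has no effect.
With no repressor bound, *fenL* is transcribed.
So FenL is produced and active.
With repressor FenL bound, *lutZ* is not transcribed.

OFF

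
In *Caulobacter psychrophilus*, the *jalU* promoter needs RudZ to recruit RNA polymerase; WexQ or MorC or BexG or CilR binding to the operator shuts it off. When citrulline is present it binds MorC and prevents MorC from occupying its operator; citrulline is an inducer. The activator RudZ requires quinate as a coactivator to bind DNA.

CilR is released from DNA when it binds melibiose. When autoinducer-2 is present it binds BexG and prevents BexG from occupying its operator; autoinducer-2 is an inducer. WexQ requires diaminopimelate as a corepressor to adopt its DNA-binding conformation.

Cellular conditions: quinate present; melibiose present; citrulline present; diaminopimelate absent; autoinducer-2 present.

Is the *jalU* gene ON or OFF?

Diaminopimelate is absent, so WexQ is inactive.
Citrulline is present, so MorC is inactive.
Autoinducer-2 is present, so BexG is inactive.
Melibiose is present, so CilR is inactive.
Quinate is present, so RudZ is active.
No repressor is bound and RudZ is active, so *jalU* is transcribed.

ON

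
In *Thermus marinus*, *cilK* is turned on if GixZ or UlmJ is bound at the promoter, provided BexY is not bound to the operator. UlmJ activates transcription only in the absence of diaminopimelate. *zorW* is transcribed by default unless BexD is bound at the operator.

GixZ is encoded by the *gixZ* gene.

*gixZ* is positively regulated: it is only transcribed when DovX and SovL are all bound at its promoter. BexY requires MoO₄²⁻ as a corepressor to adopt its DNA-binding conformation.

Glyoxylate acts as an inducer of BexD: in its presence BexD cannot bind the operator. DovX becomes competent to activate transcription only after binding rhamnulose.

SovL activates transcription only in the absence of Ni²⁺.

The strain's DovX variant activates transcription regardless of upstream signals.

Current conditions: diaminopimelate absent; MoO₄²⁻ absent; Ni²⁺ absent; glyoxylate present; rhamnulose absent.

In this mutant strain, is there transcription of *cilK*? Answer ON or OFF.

ON

DovX is constitutively active in this strain.
Ni²⁺ is absent, so SovL is active.
No repressor is bound and DovX and SovL are active, so *gixZ* is transcribed.
So GixZ is produced and active.
MoO₄²⁻ is absent, so BexY is inactive.
Diaminopimelate is absent, so UlmJ is active.
Activator GixZ is present, so *cilK* is transcribed.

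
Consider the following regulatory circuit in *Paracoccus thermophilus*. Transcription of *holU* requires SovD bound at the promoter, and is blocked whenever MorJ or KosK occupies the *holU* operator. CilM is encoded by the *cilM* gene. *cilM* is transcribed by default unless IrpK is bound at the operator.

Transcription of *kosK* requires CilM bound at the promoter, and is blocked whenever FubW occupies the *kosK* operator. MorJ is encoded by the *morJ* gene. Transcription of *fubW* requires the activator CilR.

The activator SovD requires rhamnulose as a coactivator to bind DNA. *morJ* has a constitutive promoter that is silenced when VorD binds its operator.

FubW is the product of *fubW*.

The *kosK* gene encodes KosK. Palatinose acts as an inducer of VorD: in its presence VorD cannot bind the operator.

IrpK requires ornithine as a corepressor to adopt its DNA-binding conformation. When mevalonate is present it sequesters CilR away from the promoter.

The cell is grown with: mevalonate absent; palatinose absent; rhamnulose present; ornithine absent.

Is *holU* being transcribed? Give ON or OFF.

Palatinose is absent, so VorD is active.
With repressor VorD bound, *morJ* is not transcribed.
So MorJ is not produced.
Rhamnulose is present, so SovD is active.
Ornithine is absent, so IrpK is inactive.
With no repressor bound, *cilM* is transcribed.
So CilM is produced and active.
Mevalonate is absent, so CilR is active.
No repressor is bound and CilR is active, so *fubW* is transcribed.
So FubW is produced and active.
With repressor FubW bound, *kosK* is not transcribed.
So KosK is not produced.
No repressor is bound and SovD is active, so *holU* is transcribed.

ON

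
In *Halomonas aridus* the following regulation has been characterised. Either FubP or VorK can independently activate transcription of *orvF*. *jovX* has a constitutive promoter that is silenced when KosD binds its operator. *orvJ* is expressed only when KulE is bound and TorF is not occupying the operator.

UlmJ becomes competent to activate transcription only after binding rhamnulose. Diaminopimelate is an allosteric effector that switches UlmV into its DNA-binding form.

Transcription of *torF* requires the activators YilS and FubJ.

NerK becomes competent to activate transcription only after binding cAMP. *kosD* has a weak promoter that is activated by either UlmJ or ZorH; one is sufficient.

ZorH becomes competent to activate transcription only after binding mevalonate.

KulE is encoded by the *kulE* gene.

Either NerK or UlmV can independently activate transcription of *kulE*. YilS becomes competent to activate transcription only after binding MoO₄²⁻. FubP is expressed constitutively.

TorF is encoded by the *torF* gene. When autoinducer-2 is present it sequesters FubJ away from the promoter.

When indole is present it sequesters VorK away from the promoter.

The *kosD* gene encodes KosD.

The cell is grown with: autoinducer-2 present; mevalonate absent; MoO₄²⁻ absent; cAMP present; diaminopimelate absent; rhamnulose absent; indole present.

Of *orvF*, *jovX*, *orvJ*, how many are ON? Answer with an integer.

3

FubP is produced constitutively and is active.
Indole is present, so VorK is inactive.
Activator FubP is present, so *orvF* is transcribed.
→ *orvF* is ON.
Rhamnulose is absent, so UlmJ is inactive.
Mevalonate is absent, so ZorH is inactive.
No activator is available at the *kosD* promoter, so *kosD* is not transcribed.
So KosD is not produced.
With no repressor bound, *jovX* is transcribed.
→ *jovX* is ON.
cAMP is present, so NerK is active.
Diaminopimelate is absent, so UlmV is inactive.
Activator NerK is present, so *kulE* is transcribed.
So KulE is produced and active.
MoO₄²⁻ is absent, so YilS is inactive.
Autoinducer-2 is present, so FubJ is inactive.
Required activator YilS is absent, so *torF* is not transcribed.
So TorF is not produced.
No repressor is bound and KulE is active, so *orvJ* is transcribed.
→ *orvJ* is ON.
3 of the 3 genes are transcribed.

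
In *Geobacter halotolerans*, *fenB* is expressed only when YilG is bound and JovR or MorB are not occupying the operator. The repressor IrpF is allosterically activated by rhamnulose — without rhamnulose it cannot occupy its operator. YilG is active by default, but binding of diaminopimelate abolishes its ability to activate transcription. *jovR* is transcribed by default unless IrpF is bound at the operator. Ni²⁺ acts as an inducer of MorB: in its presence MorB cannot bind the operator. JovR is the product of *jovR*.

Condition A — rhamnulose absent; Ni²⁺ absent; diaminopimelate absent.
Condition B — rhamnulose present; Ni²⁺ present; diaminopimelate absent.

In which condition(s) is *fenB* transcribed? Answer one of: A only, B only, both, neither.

B only

Condition A:
Rhamnulose is absent, so IrpF is inactive.
With no repressor bound, *jovR* is transcribed.
So JovR is produced and active.
Ni²⁺ is absent, so MorB is active.
Diaminopimelate is absent, so YilG is active.
With repressor JovR bound, *fenB* is not transcribed.
→ *fenB* is OFF in A.
Condition B:
Rhamnulose is present, so IrpF is active.
With repressor IrpF bound, *jovR* is not transcribed.
So JovR is not produced.
Ni²⁺ is present, so MorB is inactive.
Diaminopimelate is absent, so YilG is active.
No repressor is bound and YilG is active, so *fenB* is transcribed.
→ *fenB* is ON in B.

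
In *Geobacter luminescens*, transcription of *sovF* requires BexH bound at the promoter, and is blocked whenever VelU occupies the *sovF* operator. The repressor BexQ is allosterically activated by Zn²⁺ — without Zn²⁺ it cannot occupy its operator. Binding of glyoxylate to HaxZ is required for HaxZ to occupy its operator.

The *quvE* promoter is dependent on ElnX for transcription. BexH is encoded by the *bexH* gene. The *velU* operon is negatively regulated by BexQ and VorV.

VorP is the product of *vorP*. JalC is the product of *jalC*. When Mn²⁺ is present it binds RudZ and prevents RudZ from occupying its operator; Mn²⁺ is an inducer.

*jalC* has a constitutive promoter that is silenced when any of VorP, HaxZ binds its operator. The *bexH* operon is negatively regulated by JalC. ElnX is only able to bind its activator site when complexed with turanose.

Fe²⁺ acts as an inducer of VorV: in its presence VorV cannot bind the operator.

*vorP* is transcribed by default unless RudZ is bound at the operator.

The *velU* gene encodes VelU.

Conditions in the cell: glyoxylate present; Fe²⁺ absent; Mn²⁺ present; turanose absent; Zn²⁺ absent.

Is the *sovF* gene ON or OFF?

Zn²⁺ is absent, so BexQ is inactive.
Fe²⁺ is absent, so VorV is active.
With repressor VorV bound, *velU* is not transcribed.
So VelU is not produced.
Mn²⁺ is present, so RudZ is inactive.
With no repressor bound, *vorP* is transcribed.
So VorP is produced and active.
Glyoxylate is present, so HaxZ is active.
With repressor VorP bound, *jalC* is not transcribed.
So JalC is not produced.
With no repressor bound, *bexH* is transcribed.
So BexH is produced and active.
No repressor is bound and BexH is active, so *sovF* is transcribed.

ON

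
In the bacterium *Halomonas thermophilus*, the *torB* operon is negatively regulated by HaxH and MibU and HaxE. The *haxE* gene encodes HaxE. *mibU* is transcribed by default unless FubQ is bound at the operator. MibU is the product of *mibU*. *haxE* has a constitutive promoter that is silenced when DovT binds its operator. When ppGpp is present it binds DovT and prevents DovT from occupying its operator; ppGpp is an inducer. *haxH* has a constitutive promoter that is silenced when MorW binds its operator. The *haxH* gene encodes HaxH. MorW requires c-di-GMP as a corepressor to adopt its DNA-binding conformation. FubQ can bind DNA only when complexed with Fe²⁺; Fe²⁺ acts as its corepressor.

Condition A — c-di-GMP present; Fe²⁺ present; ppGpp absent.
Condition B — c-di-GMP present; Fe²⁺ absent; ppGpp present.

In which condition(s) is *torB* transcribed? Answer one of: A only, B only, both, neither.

A only

Condition A:
c-di-GMP is present, so MorW is active.
With repressor MorW bound, *haxH* is not transcribed.
So HaxH is not produced.
Fe²⁺ is present, so FubQ is active.
With repressor FubQ bound, *mibU* is not transcribed.
So MibU is not produced.
ppGpp is absent, so DovT is active.
With repressor DovT bound, *haxE* is not transcribed.
So HaxE is not produced.
With no repressor bound, *torB* is transcribed.
→ *torB* is ON in A.
Condition B:
c-di-GMP is present, so MorW is active.
With repressor MorW bound, *haxH* is not transcribed.
So HaxH is not produced.
Fe²⁺ is absent, so FubQ is inactive.
With no repressor bound, *mibU* is transcribed.
So MibU is produced and active.
ppGpp is present, so DovT is inactive.
With no repressor bound, *haxE* is transcribed.
So HaxE is produced and active.
With repressor MibU bound, *torB* is not transcribed.
→ *torB* is OFF in B.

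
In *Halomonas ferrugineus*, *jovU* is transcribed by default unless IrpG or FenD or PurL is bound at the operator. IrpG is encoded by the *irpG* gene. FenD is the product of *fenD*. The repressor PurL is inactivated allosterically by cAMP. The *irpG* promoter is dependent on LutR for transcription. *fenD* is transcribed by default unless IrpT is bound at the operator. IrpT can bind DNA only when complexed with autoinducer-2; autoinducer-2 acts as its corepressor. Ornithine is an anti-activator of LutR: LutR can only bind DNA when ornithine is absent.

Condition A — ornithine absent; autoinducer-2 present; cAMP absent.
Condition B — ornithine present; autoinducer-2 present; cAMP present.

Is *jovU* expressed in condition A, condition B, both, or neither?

B only

Condition A:
Ornithine is absent, so LutR is active.
No repressor is bound and LutR is active, so *irpG* is transcribed.
So IrpG is produced and active.
Autoinducer-2 is present, so IrpT is active.
With repressor IrpT bound, *fenD* is not transcribed.
So FenD is not produced.
cAMP is absent, so PurL is active.
With repressor IrpG bound, *jovU* is not transcribed.
→ *jovU* is OFF in A.
Condition B:
Ornithine is present, so LutR is inactive.
Required activator LutR is absent, so *irpG* is not transcribed.
So IrpG is not produced.
Autoinducer-2 is present, so IrpT is active.
With repressor IrpT bound, *fenD* is not transcribed.
So FenD is not produced.
cAMP is present, so PurL is inactive.
With no repressor bound, *jovU* is transcribed.
→ *jovU* is ON in B.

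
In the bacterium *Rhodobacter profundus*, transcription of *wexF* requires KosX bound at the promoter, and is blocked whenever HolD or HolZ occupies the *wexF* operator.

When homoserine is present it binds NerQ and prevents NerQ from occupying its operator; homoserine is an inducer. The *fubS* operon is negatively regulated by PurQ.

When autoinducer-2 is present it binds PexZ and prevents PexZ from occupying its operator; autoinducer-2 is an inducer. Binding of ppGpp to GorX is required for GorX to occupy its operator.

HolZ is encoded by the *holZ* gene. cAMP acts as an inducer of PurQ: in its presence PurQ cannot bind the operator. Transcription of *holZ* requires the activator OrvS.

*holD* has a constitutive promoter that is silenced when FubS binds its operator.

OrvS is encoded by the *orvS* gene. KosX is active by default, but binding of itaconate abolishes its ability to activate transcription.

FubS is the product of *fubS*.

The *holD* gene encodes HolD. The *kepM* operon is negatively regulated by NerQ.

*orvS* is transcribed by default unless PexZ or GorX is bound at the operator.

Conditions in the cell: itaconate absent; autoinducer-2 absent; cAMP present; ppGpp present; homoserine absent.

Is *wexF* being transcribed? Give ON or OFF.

ON

cAMP is present, so PurQ is inactive.
With no repressor bound, *fubS* is transcribed.
So FubS is produced and active.
With repressor FubS bound, *holD* is not transcribed.
So HolD is not produced.
Itaconate is absent, so KosX is active.
Autoinducer-2 is absent, so PexZ is active.
ppGpp is present, so GorX is active.
With repressor PexZ bound, *orvS* is not transcribed.
So OrvS is not produced.
Required activator OrvS is absent, so *holZ* is not transcribed.
So HolZ is not produced.
No repressor is bound and KosX is active, so *wexF* is transcribed.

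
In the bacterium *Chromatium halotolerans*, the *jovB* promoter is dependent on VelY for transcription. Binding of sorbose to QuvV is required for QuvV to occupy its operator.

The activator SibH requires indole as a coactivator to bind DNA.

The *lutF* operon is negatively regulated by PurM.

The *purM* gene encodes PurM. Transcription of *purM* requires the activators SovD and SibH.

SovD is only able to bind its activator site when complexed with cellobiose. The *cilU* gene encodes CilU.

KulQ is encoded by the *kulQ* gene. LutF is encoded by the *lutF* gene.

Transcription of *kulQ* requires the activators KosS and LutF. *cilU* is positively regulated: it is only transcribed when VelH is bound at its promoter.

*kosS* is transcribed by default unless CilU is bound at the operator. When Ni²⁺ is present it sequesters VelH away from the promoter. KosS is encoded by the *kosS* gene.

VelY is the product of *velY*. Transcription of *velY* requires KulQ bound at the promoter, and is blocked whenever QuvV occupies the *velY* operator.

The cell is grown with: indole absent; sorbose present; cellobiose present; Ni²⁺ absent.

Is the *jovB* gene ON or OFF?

OFF

Ni²⁺ is absent, so VelH is active.
No repressor is bound and VelH is active, so *cilU* is transcribed.
So CilU is produced and active.
With repressor CilU bound, *kosS* is not transcribed.
So KosS is not produced.
Cellobiose is present, so SovD is active.
Indole is absent, so SibH is inactive.
Required activator SibH is absent, so *purM* is not transcribed.
So PurM is not produced.
With no repressor bound, *lutF* is transcribed.
So LutF is produced and active.
Required activator KosS is absent, so *kulQ* is not transcribed.
So KulQ is not produced.
Sorbose is present, so QuvV is active.
With repressor QuvV bound, *velY* is not transcribed.
So VelY is not produced.
Required activator VelY is absent, so *jovB* is not transcribed.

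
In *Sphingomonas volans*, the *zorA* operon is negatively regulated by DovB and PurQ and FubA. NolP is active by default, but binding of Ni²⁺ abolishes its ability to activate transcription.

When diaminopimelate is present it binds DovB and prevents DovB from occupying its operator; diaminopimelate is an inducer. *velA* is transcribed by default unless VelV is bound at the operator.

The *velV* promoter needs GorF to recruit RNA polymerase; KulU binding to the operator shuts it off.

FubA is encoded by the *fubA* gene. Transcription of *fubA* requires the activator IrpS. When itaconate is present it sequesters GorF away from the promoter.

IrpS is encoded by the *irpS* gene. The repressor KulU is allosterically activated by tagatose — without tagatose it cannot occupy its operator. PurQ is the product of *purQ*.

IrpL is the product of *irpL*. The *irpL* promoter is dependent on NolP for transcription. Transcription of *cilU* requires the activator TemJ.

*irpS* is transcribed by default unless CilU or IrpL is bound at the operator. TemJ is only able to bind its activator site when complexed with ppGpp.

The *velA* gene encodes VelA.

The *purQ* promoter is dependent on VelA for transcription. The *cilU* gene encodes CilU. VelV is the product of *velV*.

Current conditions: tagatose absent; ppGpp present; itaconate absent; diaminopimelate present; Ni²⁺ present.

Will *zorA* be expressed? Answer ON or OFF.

Diaminopimelate is present, so DovB is inactive.
Tagatose is absent, so KulU is inactive.
Itaconate is absent, so GorF is active.
No repressor is bound and GorF is active, so *velV* is transcribed.
So VelV is produced and active.
With repressor VelV bound, *velA* is not transcribed.
So VelA is not produced.
Required activator VelA is absent, so *purQ* is not transcribed.
So PurQ is not produced.
ppGpp is present, so TemJ is active.
No repressor is bound and TemJ is active, so *cilU* is transcribed.
So CilU is produced and active.
Ni²⁺ is present, so NolP is inactive.
Required activator NolP is absent, so *irpL* is not transcribed.
So IrpL is not produced.
With repressor CilU bound, *irpS* is not transcribed.
So IrpS is not produced.
Required activator IrpS is absent, so *fubA* is not transcribed.
So FubA is not produced.
With no repressor bound, *zorA* is transcribed.

ON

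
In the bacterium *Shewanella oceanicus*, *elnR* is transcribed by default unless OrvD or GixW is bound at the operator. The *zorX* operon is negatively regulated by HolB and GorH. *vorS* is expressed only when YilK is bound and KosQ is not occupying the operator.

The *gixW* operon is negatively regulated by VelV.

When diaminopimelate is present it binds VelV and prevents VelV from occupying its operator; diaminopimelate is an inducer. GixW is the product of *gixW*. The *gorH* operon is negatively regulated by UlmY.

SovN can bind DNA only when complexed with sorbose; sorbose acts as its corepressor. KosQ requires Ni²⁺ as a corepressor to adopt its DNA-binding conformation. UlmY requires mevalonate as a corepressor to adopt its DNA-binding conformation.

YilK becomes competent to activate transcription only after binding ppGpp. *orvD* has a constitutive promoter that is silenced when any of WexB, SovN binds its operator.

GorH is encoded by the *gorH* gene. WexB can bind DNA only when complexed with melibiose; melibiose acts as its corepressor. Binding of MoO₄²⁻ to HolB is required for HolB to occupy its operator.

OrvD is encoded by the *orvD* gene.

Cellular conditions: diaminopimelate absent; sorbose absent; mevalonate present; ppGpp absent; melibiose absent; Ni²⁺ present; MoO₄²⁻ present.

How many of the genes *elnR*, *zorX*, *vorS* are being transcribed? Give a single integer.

Melibiose is absent, so WexB is inactive.
Sorbose is absent, so SovN is inactive.
With no repressor bound, *orvD* is transcribed.
So OrvD is produced and active.
Diaminopimelate is absent, so VelV is active.
With repressor VelV bound, *gixW* is not transcribed.
So GixW is not produced.
With repressor OrvD bound, *elnR* is not transcribed.
→ *elnR* is OFF.
MoO₄²⁻ is present, so HolB is active.
Mevalonate is present, so UlmY is active.
With repressor UlmY bound, *gorH* is not transcribed.
So GorH is not produced.
With repressor HolB bound, *zorX* is not transcribed.
→ *zorX* is OFF.
Ni²⁺ is present, so KosQ is active.
ppGpp is absent, so YilK is inactive.
With repressor KosQ bound, *vorS* is not transcribed.
→ *vorS* is OFF.
0 of the 3 genes are transcribed.

0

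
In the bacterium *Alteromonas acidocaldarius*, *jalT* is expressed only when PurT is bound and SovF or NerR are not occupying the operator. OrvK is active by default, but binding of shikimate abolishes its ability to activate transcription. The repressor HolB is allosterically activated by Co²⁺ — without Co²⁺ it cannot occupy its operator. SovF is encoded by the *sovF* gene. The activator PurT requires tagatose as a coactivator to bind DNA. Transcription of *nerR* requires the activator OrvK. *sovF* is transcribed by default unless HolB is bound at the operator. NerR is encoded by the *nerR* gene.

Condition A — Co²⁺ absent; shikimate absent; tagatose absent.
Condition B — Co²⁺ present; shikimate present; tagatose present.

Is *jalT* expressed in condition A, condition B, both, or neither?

Condition A:
Co²⁺ is absent, so HolB is inactive.
With no repressor bound, *sovF* is transcribed.
So SovF is produced and active.
Shikimate is absent, so OrvK is active.
No repressor is bound and OrvK is active, so *nerR* is transcribed.
So NerR is produced and active.
Tagatose is absent, so PurT is inactive.
With repressor SovF bound, *jalT* is not transcribed.
→ *jalT* is OFF in A.
Condition B:
Co²⁺ is present, so HolB is active.
With repressor HolB bound, *sovF* is not transcribed.
So SovF is not produced.
Shikimate is present, so OrvK is inactive.
Required activator OrvK is absent, so *nerR* is not transcribed.
So NerR is not produced.
Tagatose is present, so PurT is active.
No repressor is bound and PurT is active, so *jalT* is transcribed.
→ *jalT* is ON in B.

B only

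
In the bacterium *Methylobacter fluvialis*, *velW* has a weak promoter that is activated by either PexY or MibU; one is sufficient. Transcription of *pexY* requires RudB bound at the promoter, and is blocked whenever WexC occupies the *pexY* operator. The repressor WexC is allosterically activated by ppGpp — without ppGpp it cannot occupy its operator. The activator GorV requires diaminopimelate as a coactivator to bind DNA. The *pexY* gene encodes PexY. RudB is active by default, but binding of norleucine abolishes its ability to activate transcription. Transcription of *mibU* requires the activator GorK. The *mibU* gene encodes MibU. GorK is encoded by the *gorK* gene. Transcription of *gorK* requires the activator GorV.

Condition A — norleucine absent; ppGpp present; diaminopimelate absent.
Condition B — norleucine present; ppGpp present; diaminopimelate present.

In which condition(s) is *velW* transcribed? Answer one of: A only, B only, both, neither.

Condition A:
Norleucine is absent, so RudB is active.
ppGpp is present, so WexC is active.
With repressor WexC bound, *pexY* is not transcribed.
So PexY is not produced.
Diaminopimelate is absent, so GorV is inactive.
Required activator GorV is absent, so *gorK* is not transcribed.
So GorK is not produced.
Required activator GorK is absent, so *mibU* is not transcribed.
So MibU is not produced.
No activator is available at the *velW* promoter, so *velW* is not transcribed.
→ *velW* is OFF in A.
Condition B:
Norleucine is present, so RudB is inactive.
ppGpp is present, so WexC is active.
With repressor WexC bound, *pexY* is not transcribed.
So PexY is not produced.
Diaminopimelate is present, so GorV is active.
No repressor is bound and GorV is active, so *gorK* is transcribed.
So GorK is produced and active.
No repressor is bound and GorK is active, so *mibU* is transcribed.
So MibU is produced and active.
Activator MibU is present, so *velW* is transcribed.
→ *velW* is ON in B.

B only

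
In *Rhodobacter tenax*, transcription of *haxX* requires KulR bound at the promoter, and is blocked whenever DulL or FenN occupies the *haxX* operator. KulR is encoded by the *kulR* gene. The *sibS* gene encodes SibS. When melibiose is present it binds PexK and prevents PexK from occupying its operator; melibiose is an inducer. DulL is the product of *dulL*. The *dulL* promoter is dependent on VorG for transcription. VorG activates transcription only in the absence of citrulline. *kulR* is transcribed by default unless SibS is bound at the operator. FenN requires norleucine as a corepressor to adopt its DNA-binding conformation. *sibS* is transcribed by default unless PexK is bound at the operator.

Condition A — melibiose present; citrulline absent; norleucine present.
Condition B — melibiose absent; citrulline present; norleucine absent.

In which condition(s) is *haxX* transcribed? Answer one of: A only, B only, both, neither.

Condition A:
Melibiose is present, so PexK is inactive.
With no repressor bound, *sibS* is transcribed.
So SibS is produced and active.
With repressor SibS bound, *kulR* is not transcribed.
So KulR is not produced.
Citrulline is absent, so VorG is active.
No repressor is bound and VorG is active, so *dulL* is transcribed.
So DulL is produced and active.
Norleucine is present, so FenN is active.
With repressor DulL bound, *haxX* is not transcribed.
→ *haxX* is OFF in A.
Condition B:
Melibiose is absent, so PexK is active.
With repressor PexK bound, *sibS* is not transcribed.
So SibS is not produced.
With no repressor bound, *kulR* is transcribed.
So KulR is produced and active.
Citrulline is present, so VorG is inactive.
Required activator VorG is absent, so *dulL* is not transcribed.
So DulL is not produced.
Norleucine is absent, so FenN is inactive.
No repressor is bound and KulR is active, so *haxX* is transcribed.
→ *haxX* is ON in B.

B only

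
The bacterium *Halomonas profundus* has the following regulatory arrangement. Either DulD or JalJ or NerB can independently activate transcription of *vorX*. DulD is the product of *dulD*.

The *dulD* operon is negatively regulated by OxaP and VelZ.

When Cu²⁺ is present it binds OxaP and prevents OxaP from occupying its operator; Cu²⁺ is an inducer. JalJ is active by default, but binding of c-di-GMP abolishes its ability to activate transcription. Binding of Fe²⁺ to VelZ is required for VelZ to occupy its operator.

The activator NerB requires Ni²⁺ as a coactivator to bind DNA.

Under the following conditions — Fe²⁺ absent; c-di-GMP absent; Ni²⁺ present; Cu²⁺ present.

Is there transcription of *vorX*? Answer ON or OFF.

ON

Cu²⁺ is present, so OxaP is inactive.
Fe²⁺ is absent, so VelZ is inactive.
With no repressor bound, *dulD* is transcribed.
So DulD is produced and active.
c-di-GMP is absent, so JalJ is active.
Ni²⁺ is present, so NerB is active.
Activator DulD is present, so *vorX* is transcribed.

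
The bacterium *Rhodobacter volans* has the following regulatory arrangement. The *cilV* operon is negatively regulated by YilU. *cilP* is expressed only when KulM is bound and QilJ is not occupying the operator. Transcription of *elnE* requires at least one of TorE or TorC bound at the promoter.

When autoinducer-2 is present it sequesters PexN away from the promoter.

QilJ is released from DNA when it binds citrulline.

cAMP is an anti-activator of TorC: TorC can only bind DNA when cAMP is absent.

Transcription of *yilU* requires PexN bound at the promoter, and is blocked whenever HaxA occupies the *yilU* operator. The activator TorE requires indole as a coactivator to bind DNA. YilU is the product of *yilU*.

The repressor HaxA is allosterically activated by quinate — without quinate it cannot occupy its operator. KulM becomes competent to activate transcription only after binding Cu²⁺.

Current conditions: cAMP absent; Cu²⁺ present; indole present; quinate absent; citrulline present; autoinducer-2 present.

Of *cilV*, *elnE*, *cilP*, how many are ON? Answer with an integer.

3

Autoinducer-2 is present, so PexN is inactive.
Quinate is absent, so HaxA is inactive.
Required activator PexN is absent, so *yilU* is not transcribed.
So YilU is not produced.
With no repressor bound, *cilV* is transcribed.
→ *cilV* is ON.
Indole is present, so TorE is active.
cAMP is absent, so TorC is active.
Activator TorE is present, so *elnE* is transcribed.
→ *elnE* is ON.
Cu²⁺ is present, so KulM is active.
Citrulline is present, so QilJ is inactive.
No repressor is bound and KulM is active, so *cilP* is transcribed.
→ *cilP* is ON.
3 of the 3 genes are transcribed.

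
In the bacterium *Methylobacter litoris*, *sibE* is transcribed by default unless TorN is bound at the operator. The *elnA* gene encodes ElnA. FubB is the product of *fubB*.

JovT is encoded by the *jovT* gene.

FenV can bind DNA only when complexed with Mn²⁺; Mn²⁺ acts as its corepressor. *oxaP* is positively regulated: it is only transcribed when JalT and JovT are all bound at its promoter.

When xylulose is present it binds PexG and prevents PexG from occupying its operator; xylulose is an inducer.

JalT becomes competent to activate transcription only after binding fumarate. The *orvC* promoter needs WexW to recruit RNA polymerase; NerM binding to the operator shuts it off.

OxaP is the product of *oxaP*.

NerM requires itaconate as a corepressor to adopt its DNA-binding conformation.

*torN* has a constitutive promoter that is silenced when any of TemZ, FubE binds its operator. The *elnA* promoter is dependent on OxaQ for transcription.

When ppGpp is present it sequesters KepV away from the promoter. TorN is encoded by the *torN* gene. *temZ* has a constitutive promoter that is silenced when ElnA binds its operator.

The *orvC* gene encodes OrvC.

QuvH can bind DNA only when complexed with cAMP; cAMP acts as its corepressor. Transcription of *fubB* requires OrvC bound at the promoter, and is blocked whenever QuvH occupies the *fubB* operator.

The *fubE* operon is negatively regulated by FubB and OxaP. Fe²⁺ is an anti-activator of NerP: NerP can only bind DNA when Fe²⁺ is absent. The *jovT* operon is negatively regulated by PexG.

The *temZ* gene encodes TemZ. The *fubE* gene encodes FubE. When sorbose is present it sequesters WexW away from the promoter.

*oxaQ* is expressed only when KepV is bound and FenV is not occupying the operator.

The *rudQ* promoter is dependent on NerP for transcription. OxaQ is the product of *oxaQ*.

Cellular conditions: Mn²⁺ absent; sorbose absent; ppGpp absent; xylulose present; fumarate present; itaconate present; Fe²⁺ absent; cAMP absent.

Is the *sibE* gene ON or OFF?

ppGpp is absent, so KepV is active.
Mn²⁺ is absent, so FenV is inactive.
No repressor is bound and KepV is active, so *oxaQ* is transcribed.
So OxaQ is produced and active.
No repressor is bound and OxaQ is active, so *elnA* is transcribed.
So ElnA is produced and active.
With repressor ElnA bound, *temZ* is not transcribed.
So TemZ is not produced.
Itaconate is present, so NerM is active.
Sorbose is absent, so WexW is active.
With repressor NerM bound, *orvC* is not transcribed.
So OrvC is not produced.
cAMP is absent, so QuvH is inactive.
Required activator OrvC is absent, so *fubB* is not transcribed.
So FubB is not produced.
Fumarate is present, so JalT is active.
Xylulose is present, so PexG is inactive.
With no repressor bound, *jovT* is transcribed.
So JovT is produced and active.
No repressor is bound and JalT and JovT are active, so *oxaP* is transcribed.
So OxaP is produced and active.
With repressor OxaP bound, *fubE* is not transcribed.
So FubE is not produced.
With no repressor bound, *torN* is transcribed.
So TorN is produced and active.
With repressor TorN bound, *sibE* is not transcribed.

OFF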